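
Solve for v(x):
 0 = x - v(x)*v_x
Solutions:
 v(x) = -sqrt(C1 + x^2)
 v(x) = sqrt(C1 + x^2)


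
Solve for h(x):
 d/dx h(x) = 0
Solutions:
 h(x) = C1


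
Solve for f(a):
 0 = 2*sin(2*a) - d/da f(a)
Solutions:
 f(a) = C1 - cos(2*a)


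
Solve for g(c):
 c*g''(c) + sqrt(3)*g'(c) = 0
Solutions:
 g(c) = C1 + C2*c^(1 - sqrt(3))


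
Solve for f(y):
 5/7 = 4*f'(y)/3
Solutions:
 f(y) = C1 + 15*y/28


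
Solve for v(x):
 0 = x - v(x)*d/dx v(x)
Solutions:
 v(x) = -sqrt(C1 + x^2)
 v(x) = sqrt(C1 + x^2)


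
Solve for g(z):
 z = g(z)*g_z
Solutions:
 g(z) = -sqrt(C1 + z^2)
 g(z) = sqrt(C1 + z^2)


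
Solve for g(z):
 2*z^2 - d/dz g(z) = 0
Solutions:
 g(z) = C1 + 2*z^3/3


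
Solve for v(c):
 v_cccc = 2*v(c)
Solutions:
 v(c) = C1*exp(-2^(1/4)*c) + C2*exp(2^(1/4)*c) + C3*sin(2^(1/4)*c) + C4*cos(2^(1/4)*c)


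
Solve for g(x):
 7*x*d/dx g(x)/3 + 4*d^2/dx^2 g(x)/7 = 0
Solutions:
 g(x) = C1 + C2*erf(7*sqrt(6)*x/12)


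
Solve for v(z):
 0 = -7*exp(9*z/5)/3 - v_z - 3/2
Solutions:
 v(z) = C1 - 3*z/2 - 35*exp(9*z/5)/27


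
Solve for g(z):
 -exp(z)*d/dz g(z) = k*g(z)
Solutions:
 g(z) = C1*exp(k*exp(-z))


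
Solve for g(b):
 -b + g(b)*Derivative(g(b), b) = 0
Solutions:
 g(b) = -sqrt(C1 + b^2)
 g(b) = sqrt(C1 + b^2)


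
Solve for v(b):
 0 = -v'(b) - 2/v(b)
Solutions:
 v(b) = -sqrt(C1 - 4*b)
 v(b) = sqrt(C1 - 4*b)


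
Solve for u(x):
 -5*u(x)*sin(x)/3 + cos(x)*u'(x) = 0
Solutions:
 u(x) = C1/cos(x)^(5/3)


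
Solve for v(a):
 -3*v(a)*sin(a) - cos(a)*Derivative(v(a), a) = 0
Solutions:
 v(a) = C1*cos(a)^3


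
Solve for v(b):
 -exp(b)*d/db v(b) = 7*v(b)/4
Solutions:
 v(b) = C1*exp(7*exp(-b)/4)


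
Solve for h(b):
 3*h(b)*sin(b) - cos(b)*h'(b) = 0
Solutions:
 h(b) = C1/cos(b)^3


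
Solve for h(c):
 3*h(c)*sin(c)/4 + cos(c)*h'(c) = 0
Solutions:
 h(c) = C1*cos(c)^(3/4)


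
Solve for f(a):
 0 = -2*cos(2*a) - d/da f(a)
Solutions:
 f(a) = C1 - sin(2*a)


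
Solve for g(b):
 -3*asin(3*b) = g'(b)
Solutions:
 g(b) = C1 - 3*b*asin(3*b) - sqrt(1 - 9*b^2)


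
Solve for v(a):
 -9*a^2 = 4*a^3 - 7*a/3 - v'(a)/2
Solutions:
 v(a) = C1 + 2*a^4 + 6*a^3 - 7*a^2/3


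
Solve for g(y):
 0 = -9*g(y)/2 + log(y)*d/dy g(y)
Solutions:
 g(y) = C1*exp(9*li(y)/2)


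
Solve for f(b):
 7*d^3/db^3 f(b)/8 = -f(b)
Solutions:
 f(b) = C3*exp(-2*7^(2/3)*b/7) + (C1*sin(sqrt(3)*7^(2/3)*b/7) + C2*cos(sqrt(3)*7^(2/3)*b/7))*exp(7^(2/3)*b/7)


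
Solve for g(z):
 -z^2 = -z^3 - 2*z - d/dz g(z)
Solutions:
 g(z) = C1 - z^4/4 + z^3/3 - z^2


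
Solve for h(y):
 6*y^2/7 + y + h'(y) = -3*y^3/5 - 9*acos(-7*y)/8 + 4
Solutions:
 h(y) = C1 - 3*y^4/20 - 2*y^3/7 - y^2/2 - 9*y*acos(-7*y)/8 + 4*y - 9*sqrt(1 - 49*y^2)/56


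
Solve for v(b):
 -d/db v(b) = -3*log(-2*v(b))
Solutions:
 -Integral(1/(log(-_y) + log(2)), (_y, v(b)))/3 = C1 - b


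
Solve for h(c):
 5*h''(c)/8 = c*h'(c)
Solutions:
 h(c) = C1 + C2*erfi(2*sqrt(5)*c/5)


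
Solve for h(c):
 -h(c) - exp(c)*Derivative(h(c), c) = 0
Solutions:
 h(c) = C1*exp(exp(-c))


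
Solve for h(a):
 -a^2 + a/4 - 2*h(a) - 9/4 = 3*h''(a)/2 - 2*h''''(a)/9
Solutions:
 h(a) = C1*exp(-sqrt(6)*a*sqrt(9 + sqrt(145))/4) + C2*exp(sqrt(6)*a*sqrt(9 + sqrt(145))/4) + C3*sin(sqrt(6)*a*sqrt(-9 + sqrt(145))/4) + C4*cos(sqrt(6)*a*sqrt(-9 + sqrt(145))/4) - a^2/2 + a/8 - 3/8


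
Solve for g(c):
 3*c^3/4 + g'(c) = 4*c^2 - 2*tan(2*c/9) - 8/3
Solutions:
 g(c) = C1 - 3*c^4/16 + 4*c^3/3 - 8*c/3 + 9*log(cos(2*c/9))


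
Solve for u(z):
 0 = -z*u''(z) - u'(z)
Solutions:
 u(z) = C1 + C2*log(z)


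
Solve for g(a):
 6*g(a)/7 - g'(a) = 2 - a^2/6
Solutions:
 g(a) = C1*exp(6*a/7) - 7*a^2/36 - 49*a/108 + 1169/648


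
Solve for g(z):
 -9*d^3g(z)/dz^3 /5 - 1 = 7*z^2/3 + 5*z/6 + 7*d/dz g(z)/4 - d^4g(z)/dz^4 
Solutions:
 g(z) = C1 + C2*exp(z*(-(5*sqrt(45745) + 1091)^(1/3) - 36/(5*sqrt(45745) + 1091)^(1/3) + 12)/20)*sin(sqrt(3)*z*(-(5*sqrt(45745) + 1091)^(1/3) + 36/(5*sqrt(45745) + 1091)^(1/3))/20) + C3*exp(z*(-(5*sqrt(45745) + 1091)^(1/3) - 36/(5*sqrt(45745) + 1091)^(1/3) + 12)/20)*cos(sqrt(3)*z*(-(5*sqrt(45745) + 1091)^(1/3) + 36/(5*sqrt(45745) + 1091)^(1/3))/20) + C4*exp(z*(36/(5*sqrt(45745) + 1091)^(1/3) + 6 + (5*sqrt(45745) + 1091)^(1/3))/10) - 4*z^3/9 - 5*z^2/21 + 76*z/35


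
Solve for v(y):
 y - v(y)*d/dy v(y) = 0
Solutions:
 v(y) = -sqrt(C1 + y^2)
 v(y) = sqrt(C1 + y^2)


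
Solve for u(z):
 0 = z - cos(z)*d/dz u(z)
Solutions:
 u(z) = C1 + Integral(z/cos(z), z)


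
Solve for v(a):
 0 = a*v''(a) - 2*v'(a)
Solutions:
 v(a) = C1 + C2*a^3


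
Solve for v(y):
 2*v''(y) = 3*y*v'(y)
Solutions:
 v(y) = C1 + C2*erfi(sqrt(3)*y/2)


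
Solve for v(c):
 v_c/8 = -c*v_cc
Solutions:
 v(c) = C1 + C2*c^(7/8)


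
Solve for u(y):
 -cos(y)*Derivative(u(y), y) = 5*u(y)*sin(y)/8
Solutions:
 u(y) = C1*cos(y)^(5/8)


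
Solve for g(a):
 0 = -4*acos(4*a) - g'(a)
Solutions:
 g(a) = C1 - 4*a*acos(4*a) + sqrt(1 - 16*a^2)


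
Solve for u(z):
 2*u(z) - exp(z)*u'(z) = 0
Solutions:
 u(z) = C1*exp(-2*exp(-z))


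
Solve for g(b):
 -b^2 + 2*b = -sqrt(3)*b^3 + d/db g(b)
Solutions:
 g(b) = C1 + sqrt(3)*b^4/4 - b^3/3 + b^2


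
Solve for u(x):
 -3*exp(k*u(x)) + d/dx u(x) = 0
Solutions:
 u(x) = Piecewise((log(-1/(C1*k + 3*k*x))/k, Ne(k, 0)), (nan, True))
 u(x) = Piecewise((C1 + 3*x, Eq(k, 0)), (nan, True))


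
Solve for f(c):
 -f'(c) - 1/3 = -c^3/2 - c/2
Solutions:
 f(c) = C1 + c^4/8 + c^2/4 - c/3


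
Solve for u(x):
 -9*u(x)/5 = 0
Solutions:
 u(x) = 0


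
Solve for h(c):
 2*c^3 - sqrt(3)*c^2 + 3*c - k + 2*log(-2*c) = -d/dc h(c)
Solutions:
 h(c) = C1 - c^4/2 + sqrt(3)*c^3/3 - 3*c^2/2 + c*(k - 2*log(2) + 2) - 2*c*log(-c)


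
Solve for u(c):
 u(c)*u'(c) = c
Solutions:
 u(c) = -sqrt(C1 + c^2)
 u(c) = sqrt(C1 + c^2)


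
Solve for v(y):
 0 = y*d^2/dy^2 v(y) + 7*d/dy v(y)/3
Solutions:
 v(y) = C1 + C2/y^(4/3)


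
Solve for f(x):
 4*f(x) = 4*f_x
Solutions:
 f(x) = C1*exp(x)


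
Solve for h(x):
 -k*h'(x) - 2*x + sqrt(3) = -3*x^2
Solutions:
 h(x) = C1 + x^3/k - x^2/k + sqrt(3)*x/k


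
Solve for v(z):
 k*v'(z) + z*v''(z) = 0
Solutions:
 v(z) = C1 + z^(1 - re(k))*(C2*sin(log(z)*Abs(im(k))) + C3*cos(log(z)*im(k)))


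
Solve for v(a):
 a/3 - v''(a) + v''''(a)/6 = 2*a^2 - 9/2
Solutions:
 v(a) = C1 + C2*a + C3*exp(-sqrt(6)*a) + C4*exp(sqrt(6)*a) - a^4/6 + a^3/18 + 23*a^2/12


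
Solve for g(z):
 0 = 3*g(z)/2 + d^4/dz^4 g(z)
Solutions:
 g(z) = (C1*sin(6^(1/4)*z/2) + C2*cos(6^(1/4)*z/2))*exp(-6^(1/4)*z/2) + (C3*sin(6^(1/4)*z/2) + C4*cos(6^(1/4)*z/2))*exp(6^(1/4)*z/2)


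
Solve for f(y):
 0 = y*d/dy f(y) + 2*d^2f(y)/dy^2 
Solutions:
 f(y) = C1 + C2*erf(y/2)


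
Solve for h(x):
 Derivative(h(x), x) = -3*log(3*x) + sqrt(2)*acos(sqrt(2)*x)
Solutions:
 h(x) = C1 - 3*x*log(x) - 3*x*log(3) + 3*x + sqrt(2)*(x*acos(sqrt(2)*x) - sqrt(2)*sqrt(1 - 2*x^2)/2)


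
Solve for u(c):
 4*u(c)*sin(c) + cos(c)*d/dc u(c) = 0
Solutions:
 u(c) = C1*cos(c)^4


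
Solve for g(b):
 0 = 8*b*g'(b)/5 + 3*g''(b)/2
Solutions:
 g(b) = C1 + C2*erf(2*sqrt(30)*b/15)


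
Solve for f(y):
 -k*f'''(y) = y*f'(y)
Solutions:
 f(y) = C1 + Integral(C2*airyai(y*(-1/k)^(1/3)) + C3*airybi(y*(-1/k)^(1/3)), y)


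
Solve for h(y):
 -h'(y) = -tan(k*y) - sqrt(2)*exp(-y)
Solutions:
 h(y) = C1 - Piecewise((sqrt(2)*exp(-y) - log(tan(k*y)^2 + 1)/(2*k), Ne(k, 0)), (sqrt(2)*exp(-y), True))


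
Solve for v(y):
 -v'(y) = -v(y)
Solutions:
 v(y) = C1*exp(y)


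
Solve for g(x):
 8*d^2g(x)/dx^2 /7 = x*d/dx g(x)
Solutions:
 g(x) = C1 + C2*erfi(sqrt(7)*x/4)


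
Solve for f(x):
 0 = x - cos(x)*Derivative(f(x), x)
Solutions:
 f(x) = C1 + Integral(x/cos(x), x)


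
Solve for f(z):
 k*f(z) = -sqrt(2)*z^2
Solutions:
 f(z) = -sqrt(2)*z^2/k


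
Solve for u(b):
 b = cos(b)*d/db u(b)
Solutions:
 u(b) = C1 + Integral(b/cos(b), b)


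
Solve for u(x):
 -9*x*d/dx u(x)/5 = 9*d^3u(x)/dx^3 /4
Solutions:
 u(x) = C1 + Integral(C2*airyai(-10^(2/3)*x/5) + C3*airybi(-10^(2/3)*x/5), x)


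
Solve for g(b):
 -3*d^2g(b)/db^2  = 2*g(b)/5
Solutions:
 g(b) = C1*sin(sqrt(30)*b/15) + C2*cos(sqrt(30)*b/15)


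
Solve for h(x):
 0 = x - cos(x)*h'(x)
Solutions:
 h(x) = C1 + Integral(x/cos(x), x)


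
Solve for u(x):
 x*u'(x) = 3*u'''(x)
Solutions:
 u(x) = C1 + Integral(C2*airyai(3^(2/3)*x/3) + C3*airybi(3^(2/3)*x/3), x)


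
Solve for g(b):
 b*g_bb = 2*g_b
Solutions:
 g(b) = C1 + C2*b^3


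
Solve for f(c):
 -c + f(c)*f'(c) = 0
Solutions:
 f(c) = -sqrt(C1 + c^2)
 f(c) = sqrt(C1 + c^2)


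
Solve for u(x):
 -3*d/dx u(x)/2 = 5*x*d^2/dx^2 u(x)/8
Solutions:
 u(x) = C1 + C2/x^(7/5)


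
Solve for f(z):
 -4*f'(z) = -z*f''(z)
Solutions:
 f(z) = C1 + C2*z^5


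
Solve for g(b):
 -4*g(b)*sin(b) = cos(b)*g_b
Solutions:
 g(b) = C1*cos(b)^4


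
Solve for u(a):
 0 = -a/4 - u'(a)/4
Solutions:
 u(a) = C1 - a^2/2


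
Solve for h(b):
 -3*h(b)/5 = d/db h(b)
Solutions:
 h(b) = C1*exp(-3*b/5)


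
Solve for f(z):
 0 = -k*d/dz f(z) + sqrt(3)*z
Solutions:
 f(z) = C1 + sqrt(3)*z^2/(2*k)


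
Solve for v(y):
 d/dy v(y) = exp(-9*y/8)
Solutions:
 v(y) = C1 - 8*exp(-9*y/8)/9


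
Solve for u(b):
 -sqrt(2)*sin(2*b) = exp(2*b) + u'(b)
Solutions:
 u(b) = C1 - exp(2*b)/2 + sqrt(2)*cos(2*b)/2


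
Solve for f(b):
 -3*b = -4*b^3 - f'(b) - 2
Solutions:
 f(b) = C1 - b^4 + 3*b^2/2 - 2*b


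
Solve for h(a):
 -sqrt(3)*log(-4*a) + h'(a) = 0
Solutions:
 h(a) = C1 + sqrt(3)*a*log(-a) + sqrt(3)*a*(-1 + 2*log(2))


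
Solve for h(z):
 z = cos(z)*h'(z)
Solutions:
 h(z) = C1 + Integral(z/cos(z), z)


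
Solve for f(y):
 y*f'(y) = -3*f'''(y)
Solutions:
 f(y) = C1 + Integral(C2*airyai(-3^(2/3)*y/3) + C3*airybi(-3^(2/3)*y/3), y)


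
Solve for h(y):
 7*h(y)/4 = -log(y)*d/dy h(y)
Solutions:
 h(y) = C1*exp(-7*li(y)/4)


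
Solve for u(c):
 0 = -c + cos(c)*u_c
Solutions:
 u(c) = C1 + Integral(c/cos(c), c)


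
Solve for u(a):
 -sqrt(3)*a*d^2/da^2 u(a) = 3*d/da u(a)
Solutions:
 u(a) = C1 + C2*a^(1 - sqrt(3))


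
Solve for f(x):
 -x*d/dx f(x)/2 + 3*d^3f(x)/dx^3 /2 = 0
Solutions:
 f(x) = C1 + Integral(C2*airyai(3^(2/3)*x/3) + C3*airybi(3^(2/3)*x/3), x)


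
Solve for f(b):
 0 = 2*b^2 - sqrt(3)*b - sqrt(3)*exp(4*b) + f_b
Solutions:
 f(b) = C1 - 2*b^3/3 + sqrt(3)*b^2/2 + sqrt(3)*exp(4*b)/4


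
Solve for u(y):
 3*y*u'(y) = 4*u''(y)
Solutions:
 u(y) = C1 + C2*erfi(sqrt(6)*y/4)


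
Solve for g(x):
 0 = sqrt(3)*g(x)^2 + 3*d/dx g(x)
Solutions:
 g(x) = 3/(C1 + sqrt(3)*x)


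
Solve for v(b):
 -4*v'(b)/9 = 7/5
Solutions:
 v(b) = C1 - 63*b/20


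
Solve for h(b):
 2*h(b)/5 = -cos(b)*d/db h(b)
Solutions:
 h(b) = C1*(sin(b) - 1)^(1/5)/(sin(b) + 1)^(1/5)


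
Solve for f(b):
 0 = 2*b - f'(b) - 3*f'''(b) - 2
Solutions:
 f(b) = C1 + C2*sin(sqrt(3)*b/3) + C3*cos(sqrt(3)*b/3) + b^2 - 2*b


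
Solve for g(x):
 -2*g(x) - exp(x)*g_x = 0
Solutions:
 g(x) = C1*exp(2*exp(-x))


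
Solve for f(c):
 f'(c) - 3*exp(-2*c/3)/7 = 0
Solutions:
 f(c) = C1 - 9*exp(-2*c/3)/14


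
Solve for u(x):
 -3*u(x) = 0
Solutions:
 u(x) = 0


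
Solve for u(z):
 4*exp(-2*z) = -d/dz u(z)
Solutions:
 u(z) = C1 + 2*exp(-2*z)


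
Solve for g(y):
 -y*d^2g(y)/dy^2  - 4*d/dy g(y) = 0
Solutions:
 g(y) = C1 + C2/y^3


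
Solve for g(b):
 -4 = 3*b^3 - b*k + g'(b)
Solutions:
 g(b) = C1 - 3*b^4/4 + b^2*k/2 - 4*b


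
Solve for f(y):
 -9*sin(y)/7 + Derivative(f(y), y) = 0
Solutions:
 f(y) = C1 - 9*cos(y)/7


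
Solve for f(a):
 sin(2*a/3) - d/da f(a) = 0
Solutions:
 f(a) = C1 - 3*cos(2*a/3)/2


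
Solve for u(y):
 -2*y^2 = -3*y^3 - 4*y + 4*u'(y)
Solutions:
 u(y) = C1 + 3*y^4/16 - y^3/6 + y^2/2


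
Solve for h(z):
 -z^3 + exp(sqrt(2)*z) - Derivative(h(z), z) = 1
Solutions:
 h(z) = C1 - z^4/4 - z + sqrt(2)*exp(sqrt(2)*z)/2


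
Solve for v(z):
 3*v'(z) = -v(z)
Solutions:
 v(z) = C1*exp(-z/3)


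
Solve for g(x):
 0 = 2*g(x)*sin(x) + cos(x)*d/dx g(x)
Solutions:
 g(x) = C1*cos(x)^2


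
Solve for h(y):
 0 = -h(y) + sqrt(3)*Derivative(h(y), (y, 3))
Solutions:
 h(y) = C3*exp(3^(5/6)*y/3) + (C1*sin(3^(1/3)*y/2) + C2*cos(3^(1/3)*y/2))*exp(-3^(5/6)*y/6)


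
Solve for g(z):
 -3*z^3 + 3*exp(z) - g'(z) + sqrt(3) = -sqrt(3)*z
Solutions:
 g(z) = C1 - 3*z^4/4 + sqrt(3)*z^2/2 + sqrt(3)*z + 3*exp(z)


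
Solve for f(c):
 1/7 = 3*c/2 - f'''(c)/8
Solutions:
 f(c) = C1 + C2*c + C3*c^2 + c^4/2 - 4*c^3/21


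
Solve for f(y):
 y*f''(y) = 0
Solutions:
 f(y) = C1 + C2*y


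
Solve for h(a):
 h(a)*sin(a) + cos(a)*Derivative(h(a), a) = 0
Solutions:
 h(a) = C1*cos(a)


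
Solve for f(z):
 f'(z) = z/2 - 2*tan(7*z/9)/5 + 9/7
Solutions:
 f(z) = C1 + z^2/4 + 9*z/7 + 18*log(cos(7*z/9))/35


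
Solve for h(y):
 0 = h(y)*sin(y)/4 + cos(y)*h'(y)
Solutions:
 h(y) = C1*cos(y)^(1/4)


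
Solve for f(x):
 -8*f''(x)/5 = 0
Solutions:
 f(x) = C1 + C2*x


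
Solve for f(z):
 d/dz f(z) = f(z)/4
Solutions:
 f(z) = C1*exp(z/4)


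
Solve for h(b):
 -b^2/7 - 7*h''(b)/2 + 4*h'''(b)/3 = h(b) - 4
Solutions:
 h(b) = C1*exp(b*(-(8*sqrt(2634) + 535)^(1/3) - 49/(8*sqrt(2634) + 535)^(1/3) + 14)/16)*sin(sqrt(3)*b*(-(8*sqrt(2634) + 535)^(1/3) + 49/(8*sqrt(2634) + 535)^(1/3))/16) + C2*exp(b*(-(8*sqrt(2634) + 535)^(1/3) - 49/(8*sqrt(2634) + 535)^(1/3) + 14)/16)*cos(sqrt(3)*b*(-(8*sqrt(2634) + 535)^(1/3) + 49/(8*sqrt(2634) + 535)^(1/3))/16) + C3*exp(b*(49/(8*sqrt(2634) + 535)^(1/3) + 7 + (8*sqrt(2634) + 535)^(1/3))/8) - b^2/7 + 5


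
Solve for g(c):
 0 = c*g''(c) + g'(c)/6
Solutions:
 g(c) = C1 + C2*c^(5/6)


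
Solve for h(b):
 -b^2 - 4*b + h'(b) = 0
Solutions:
 h(b) = C1 + b^3/3 + 2*b^2


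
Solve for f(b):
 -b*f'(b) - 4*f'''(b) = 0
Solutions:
 f(b) = C1 + Integral(C2*airyai(-2^(1/3)*b/2) + C3*airybi(-2^(1/3)*b/2), b)


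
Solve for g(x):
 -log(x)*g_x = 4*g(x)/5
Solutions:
 g(x) = C1*exp(-4*li(x)/5)


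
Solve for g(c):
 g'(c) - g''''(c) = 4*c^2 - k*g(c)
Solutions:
 g(c) = C1*exp(c*Piecewise((-sqrt(-(-1)^(1/3))/2 - sqrt(-2/sqrt(-(-1)^(1/3)) + (-1)^(1/3))/2, Eq(k, 0)), (-sqrt(-2*k/(3*(sqrt(k^3/27 + 1/256) + 1/16)^(1/3)) + 2*(sqrt(k^3/27 + 1/256) + 1/16)^(1/3))/2 - sqrt(2*k/(3*(sqrt(k^3/27 + 1/256) + 1/16)^(1/3)) - 2*(sqrt(k^3/27 + 1/256) + 1/16)^(1/3) - 2/sqrt(-2*k/(3*(sqrt(k^3/27 + 1/256) + 1/16)^(1/3)) + 2*(sqrt(k^3/27 + 1/256) + 1/16)^(1/3)))/2, True))) + C2*exp(c*Piecewise((sqrt(-(-1)^(1/3))/2 + sqrt((-1)^(1/3) + 2/sqrt(-(-1)^(1/3)))/2, Eq(k, 0)), (sqrt(-2*k/(3*(sqrt(k^3/27 + 1/256) + 1/16)^(1/3)) + 2*(sqrt(k^3/27 + 1/256) + 1/16)^(1/3))/2 + sqrt(2*k/(3*(sqrt(k^3/27 + 1/256) + 1/16)^(1/3)) - 2*(sqrt(k^3/27 + 1/256) + 1/16)^(1/3) + 2/sqrt(-2*k/(3*(sqrt(k^3/27 + 1/256) + 1/16)^(1/3)) + 2*(sqrt(k^3/27 + 1/256) + 1/16)^(1/3)))/2, True))) + C3*exp(c*Piecewise((-sqrt((-1)^(1/3) + 2/sqrt(-(-1)^(1/3)))/2 + sqrt(-(-1)^(1/3))/2, Eq(k, 0)), (sqrt(-2*k/(3*(sqrt(k^3/27 + 1/256) + 1/16)^(1/3)) + 2*(sqrt(k^3/27 + 1/256) + 1/16)^(1/3))/2 - sqrt(2*k/(3*(sqrt(k^3/27 + 1/256) + 1/16)^(1/3)) - 2*(sqrt(k^3/27 + 1/256) + 1/16)^(1/3) + 2/sqrt(-2*k/(3*(sqrt(k^3/27 + 1/256) + 1/16)^(1/3)) + 2*(sqrt(k^3/27 + 1/256) + 1/16)^(1/3)))/2, True))) + C4*exp(c*Piecewise((sqrt(-2/sqrt(-(-1)^(1/3)) + (-1)^(1/3))/2 - sqrt(-(-1)^(1/3))/2, Eq(k, 0)), (-sqrt(-2*k/(3*(sqrt(k^3/27 + 1/256) + 1/16)^(1/3)) + 2*(sqrt(k^3/27 + 1/256) + 1/16)^(1/3))/2 + sqrt(2*k/(3*(sqrt(k^3/27 + 1/256) + 1/16)^(1/3)) - 2*(sqrt(k^3/27 + 1/256) + 1/16)^(1/3) - 2/sqrt(-2*k/(3*(sqrt(k^3/27 + 1/256) + 1/16)^(1/3)) + 2*(sqrt(k^3/27 + 1/256) + 1/16)^(1/3)))/2, True))) + 4*c^2/k - 8*c/k^2 + 8/k^3


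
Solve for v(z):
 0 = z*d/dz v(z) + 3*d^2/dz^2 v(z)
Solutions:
 v(z) = C1 + C2*erf(sqrt(6)*z/6)


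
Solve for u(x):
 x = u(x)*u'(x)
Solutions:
 u(x) = -sqrt(C1 + x^2)
 u(x) = sqrt(C1 + x^2)


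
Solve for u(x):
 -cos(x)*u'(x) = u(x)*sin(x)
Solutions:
 u(x) = C1*cos(x)


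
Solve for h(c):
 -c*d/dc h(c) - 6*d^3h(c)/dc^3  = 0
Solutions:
 h(c) = C1 + Integral(C2*airyai(-6^(2/3)*c/6) + C3*airybi(-6^(2/3)*c/6), c)


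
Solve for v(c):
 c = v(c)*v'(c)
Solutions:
 v(c) = -sqrt(C1 + c^2)
 v(c) = sqrt(C1 + c^2)


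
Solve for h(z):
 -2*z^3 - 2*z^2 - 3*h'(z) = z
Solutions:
 h(z) = C1 - z^4/6 - 2*z^3/9 - z^2/6


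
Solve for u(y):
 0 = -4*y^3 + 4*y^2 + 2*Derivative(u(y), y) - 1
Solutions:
 u(y) = C1 + y^4/2 - 2*y^3/3 + y/2


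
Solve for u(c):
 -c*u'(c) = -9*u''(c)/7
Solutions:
 u(c) = C1 + C2*erfi(sqrt(14)*c/6)


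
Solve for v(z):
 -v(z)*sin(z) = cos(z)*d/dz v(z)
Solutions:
 v(z) = C1*cos(z)


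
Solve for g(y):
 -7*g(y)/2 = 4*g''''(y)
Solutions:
 g(y) = (C1*sin(2^(3/4)*7^(1/4)*y/4) + C2*cos(2^(3/4)*7^(1/4)*y/4))*exp(-2^(3/4)*7^(1/4)*y/4) + (C3*sin(2^(3/4)*7^(1/4)*y/4) + C4*cos(2^(3/4)*7^(1/4)*y/4))*exp(2^(3/4)*7^(1/4)*y/4)


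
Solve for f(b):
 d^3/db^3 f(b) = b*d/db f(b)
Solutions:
 f(b) = C1 + Integral(C2*airyai(b) + C3*airybi(b), b)


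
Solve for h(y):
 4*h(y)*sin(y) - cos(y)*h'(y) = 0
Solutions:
 h(y) = C1/cos(y)^4


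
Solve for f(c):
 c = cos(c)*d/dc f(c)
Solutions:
 f(c) = C1 + Integral(c/cos(c), c)


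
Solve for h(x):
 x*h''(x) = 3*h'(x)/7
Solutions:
 h(x) = C1 + C2*x^(10/7)


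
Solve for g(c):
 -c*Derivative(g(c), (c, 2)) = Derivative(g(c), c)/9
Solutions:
 g(c) = C1 + C2*c^(8/9)


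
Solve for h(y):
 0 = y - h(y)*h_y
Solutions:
 h(y) = -sqrt(C1 + y^2)
 h(y) = sqrt(C1 + y^2)


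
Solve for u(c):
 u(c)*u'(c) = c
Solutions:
 u(c) = -sqrt(C1 + c^2)
 u(c) = sqrt(C1 + c^2)


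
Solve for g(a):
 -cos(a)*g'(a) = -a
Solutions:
 g(a) = C1 + Integral(a/cos(a), a)


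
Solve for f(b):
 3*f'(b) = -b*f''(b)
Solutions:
 f(b) = C1 + C2/b^2


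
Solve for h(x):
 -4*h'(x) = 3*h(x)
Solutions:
 h(x) = C1*exp(-3*x/4)


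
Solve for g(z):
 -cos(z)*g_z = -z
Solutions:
 g(z) = C1 + Integral(z/cos(z), z)


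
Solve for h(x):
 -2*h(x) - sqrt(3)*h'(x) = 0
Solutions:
 h(x) = C1*exp(-2*sqrt(3)*x/3)


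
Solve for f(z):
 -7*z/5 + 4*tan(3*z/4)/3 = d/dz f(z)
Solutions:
 f(z) = C1 - 7*z^2/10 - 16*log(cos(3*z/4))/9


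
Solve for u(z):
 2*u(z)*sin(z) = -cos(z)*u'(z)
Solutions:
 u(z) = C1*cos(z)^2


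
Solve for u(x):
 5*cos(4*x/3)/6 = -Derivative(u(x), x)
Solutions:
 u(x) = C1 - 5*sin(4*x/3)/8


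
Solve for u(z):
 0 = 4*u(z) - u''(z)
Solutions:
 u(z) = C1*exp(-2*z) + C2*exp(2*z)


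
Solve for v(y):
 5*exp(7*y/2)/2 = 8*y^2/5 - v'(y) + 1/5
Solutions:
 v(y) = C1 + 8*y^3/15 + y/5 - 5*exp(7*y/2)/7


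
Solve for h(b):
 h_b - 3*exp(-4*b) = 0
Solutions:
 h(b) = C1 - 3*exp(-4*b)/4


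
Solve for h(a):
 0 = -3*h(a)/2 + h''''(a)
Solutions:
 h(a) = C1*exp(-2^(3/4)*3^(1/4)*a/2) + C2*exp(2^(3/4)*3^(1/4)*a/2) + C3*sin(2^(3/4)*3^(1/4)*a/2) + C4*cos(2^(3/4)*3^(1/4)*a/2)


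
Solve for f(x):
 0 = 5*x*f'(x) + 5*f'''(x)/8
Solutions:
 f(x) = C1 + Integral(C2*airyai(-2*x) + C3*airybi(-2*x), x)


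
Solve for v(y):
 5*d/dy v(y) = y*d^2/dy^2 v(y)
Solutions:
 v(y) = C1 + C2*y^6


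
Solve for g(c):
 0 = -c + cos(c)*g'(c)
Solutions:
 g(c) = C1 + Integral(c/cos(c), c)


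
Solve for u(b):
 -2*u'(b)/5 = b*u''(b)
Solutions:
 u(b) = C1 + C2*b^(3/5)


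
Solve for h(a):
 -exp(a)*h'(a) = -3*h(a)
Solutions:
 h(a) = C1*exp(-3*exp(-a))


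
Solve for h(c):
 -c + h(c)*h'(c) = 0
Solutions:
 h(c) = -sqrt(C1 + c^2)
 h(c) = sqrt(C1 + c^2)


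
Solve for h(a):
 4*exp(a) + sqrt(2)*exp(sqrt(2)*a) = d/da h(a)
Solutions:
 h(a) = C1 + 4*exp(a) + exp(sqrt(2)*a)


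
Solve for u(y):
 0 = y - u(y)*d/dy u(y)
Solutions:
 u(y) = -sqrt(C1 + y^2)
 u(y) = sqrt(C1 + y^2)


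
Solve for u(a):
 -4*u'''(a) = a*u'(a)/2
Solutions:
 u(a) = C1 + Integral(C2*airyai(-a/2) + C3*airybi(-a/2), a)


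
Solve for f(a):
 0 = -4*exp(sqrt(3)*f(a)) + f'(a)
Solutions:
 f(a) = sqrt(3)*(2*log(-1/(C1 + 4*a)) - log(3))/6


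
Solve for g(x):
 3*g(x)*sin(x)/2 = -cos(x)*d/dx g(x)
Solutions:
 g(x) = C1*cos(x)^(3/2)


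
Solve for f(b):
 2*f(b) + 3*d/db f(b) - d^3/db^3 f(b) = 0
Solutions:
 f(b) = C3*exp(2*b) + (C1 + C2*b)*exp(-b)


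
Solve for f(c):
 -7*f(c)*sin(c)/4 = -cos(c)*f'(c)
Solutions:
 f(c) = C1/cos(c)^(7/4)


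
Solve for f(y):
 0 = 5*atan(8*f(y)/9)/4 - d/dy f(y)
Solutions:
 Integral(1/atan(8*_y/9), (_y, f(y))) = C1 + 5*y/4


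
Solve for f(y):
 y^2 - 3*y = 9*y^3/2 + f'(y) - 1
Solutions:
 f(y) = C1 - 9*y^4/8 + y^3/3 - 3*y^2/2 + y


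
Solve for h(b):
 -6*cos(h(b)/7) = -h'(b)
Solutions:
 -6*b - 7*log(sin(h(b)/7) - 1)/2 + 7*log(sin(h(b)/7) + 1)/2 = C1


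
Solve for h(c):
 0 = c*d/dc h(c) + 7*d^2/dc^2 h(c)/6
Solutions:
 h(c) = C1 + C2*erf(sqrt(21)*c/7)


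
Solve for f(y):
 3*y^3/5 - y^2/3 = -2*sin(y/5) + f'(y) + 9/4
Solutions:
 f(y) = C1 + 3*y^4/20 - y^3/9 - 9*y/4 - 10*cos(y/5)


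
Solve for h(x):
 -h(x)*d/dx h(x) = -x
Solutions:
 h(x) = -sqrt(C1 + x^2)
 h(x) = sqrt(C1 + x^2)


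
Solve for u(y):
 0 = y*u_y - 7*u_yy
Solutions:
 u(y) = C1 + C2*erfi(sqrt(14)*y/14)


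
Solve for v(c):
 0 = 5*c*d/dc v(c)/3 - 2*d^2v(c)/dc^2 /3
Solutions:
 v(c) = C1 + C2*erfi(sqrt(5)*c/2)


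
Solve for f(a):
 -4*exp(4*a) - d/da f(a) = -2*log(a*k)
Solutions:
 f(a) = C1 + 2*a*log(a*k) - 2*a - exp(4*a)


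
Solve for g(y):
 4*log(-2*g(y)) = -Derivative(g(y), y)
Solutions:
 Integral(1/(log(-_y) + log(2)), (_y, g(y)))/4 = C1 - y


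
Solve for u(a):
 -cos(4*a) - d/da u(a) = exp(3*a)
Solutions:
 u(a) = C1 - exp(3*a)/3 - sin(4*a)/4


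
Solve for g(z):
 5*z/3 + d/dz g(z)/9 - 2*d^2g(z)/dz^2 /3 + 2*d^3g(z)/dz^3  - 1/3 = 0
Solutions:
 g(z) = C1 - 15*z^2/2 - 87*z + (C2*sin(z/6) + C3*cos(z/6))*exp(z/6)


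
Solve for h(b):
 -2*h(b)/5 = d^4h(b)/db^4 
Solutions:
 h(b) = (C1*sin(10^(3/4)*b/10) + C2*cos(10^(3/4)*b/10))*exp(-10^(3/4)*b/10) + (C3*sin(10^(3/4)*b/10) + C4*cos(10^(3/4)*b/10))*exp(10^(3/4)*b/10)


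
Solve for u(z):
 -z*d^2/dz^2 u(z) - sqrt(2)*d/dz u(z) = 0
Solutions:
 u(z) = C1 + C2*z^(1 - sqrt(2))


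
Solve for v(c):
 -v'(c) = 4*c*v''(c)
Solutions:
 v(c) = C1 + C2*c^(3/4)


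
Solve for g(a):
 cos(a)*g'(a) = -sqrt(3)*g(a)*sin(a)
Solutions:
 g(a) = C1*cos(a)^(sqrt(3))


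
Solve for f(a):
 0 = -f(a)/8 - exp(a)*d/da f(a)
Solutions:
 f(a) = C1*exp(exp(-a)/8)


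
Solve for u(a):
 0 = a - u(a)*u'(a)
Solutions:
 u(a) = -sqrt(C1 + a^2)
 u(a) = sqrt(C1 + a^2)


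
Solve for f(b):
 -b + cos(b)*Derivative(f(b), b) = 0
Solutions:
 f(b) = C1 + Integral(b/cos(b), b)


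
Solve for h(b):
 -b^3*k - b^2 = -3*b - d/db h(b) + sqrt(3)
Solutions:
 h(b) = C1 + b^4*k/4 + b^3/3 - 3*b^2/2 + sqrt(3)*b


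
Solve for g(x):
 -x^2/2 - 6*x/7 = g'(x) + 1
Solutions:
 g(x) = C1 - x^3/6 - 3*x^2/7 - x


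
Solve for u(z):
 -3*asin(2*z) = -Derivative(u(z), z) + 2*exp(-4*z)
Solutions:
 u(z) = C1 + 3*z*asin(2*z) + 3*sqrt(1 - 4*z^2)/2 - exp(-4*z)/2


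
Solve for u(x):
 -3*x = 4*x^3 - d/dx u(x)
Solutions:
 u(x) = C1 + x^4 + 3*x^2/2


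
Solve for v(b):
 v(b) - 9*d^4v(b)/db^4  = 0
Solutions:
 v(b) = C1*exp(-sqrt(3)*b/3) + C2*exp(sqrt(3)*b/3) + C3*sin(sqrt(3)*b/3) + C4*cos(sqrt(3)*b/3)


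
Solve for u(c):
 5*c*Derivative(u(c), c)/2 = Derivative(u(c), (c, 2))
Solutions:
 u(c) = C1 + C2*erfi(sqrt(5)*c/2)


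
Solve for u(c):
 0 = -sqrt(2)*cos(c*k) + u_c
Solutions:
 u(c) = C1 + sqrt(2)*sin(c*k)/k


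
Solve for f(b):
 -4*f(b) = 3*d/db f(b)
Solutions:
 f(b) = C1*exp(-4*b/3)


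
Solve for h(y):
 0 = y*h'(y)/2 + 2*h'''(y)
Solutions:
 h(y) = C1 + Integral(C2*airyai(-2^(1/3)*y/2) + C3*airybi(-2^(1/3)*y/2), y)


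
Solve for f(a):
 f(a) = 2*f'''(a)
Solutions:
 f(a) = C3*exp(2^(2/3)*a/2) + (C1*sin(2^(2/3)*sqrt(3)*a/4) + C2*cos(2^(2/3)*sqrt(3)*a/4))*exp(-2^(2/3)*a/4)


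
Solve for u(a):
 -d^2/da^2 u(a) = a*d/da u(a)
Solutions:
 u(a) = C1 + C2*erf(sqrt(2)*a/2)


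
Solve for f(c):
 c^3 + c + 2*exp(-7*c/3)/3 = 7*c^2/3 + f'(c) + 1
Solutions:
 f(c) = C1 + c^4/4 - 7*c^3/9 + c^2/2 - c - 2*exp(-7*c/3)/7


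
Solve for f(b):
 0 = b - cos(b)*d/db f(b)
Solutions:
 f(b) = C1 + Integral(b/cos(b), b)


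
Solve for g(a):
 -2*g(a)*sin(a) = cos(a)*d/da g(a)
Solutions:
 g(a) = C1*cos(a)^2


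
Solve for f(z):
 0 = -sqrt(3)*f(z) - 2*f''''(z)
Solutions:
 f(z) = (C1*sin(2^(1/4)*3^(1/8)*z/2) + C2*cos(2^(1/4)*3^(1/8)*z/2))*exp(-2^(1/4)*3^(1/8)*z/2) + (C3*sin(2^(1/4)*3^(1/8)*z/2) + C4*cos(2^(1/4)*3^(1/8)*z/2))*exp(2^(1/4)*3^(1/8)*z/2)


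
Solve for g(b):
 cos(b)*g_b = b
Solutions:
 g(b) = C1 + Integral(b/cos(b), b)


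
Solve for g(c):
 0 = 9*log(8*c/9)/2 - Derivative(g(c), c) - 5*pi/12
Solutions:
 g(c) = C1 + 9*c*log(c)/2 - 9*c*log(3) - 9*c/2 - 5*pi*c/12 + 27*c*log(2)/2


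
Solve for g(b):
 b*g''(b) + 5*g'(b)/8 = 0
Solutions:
 g(b) = C1 + C2*b^(3/8)


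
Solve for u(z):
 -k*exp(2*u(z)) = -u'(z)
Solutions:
 u(z) = log(-sqrt(-1/(C1 + k*z))) - log(2)/2
 u(z) = log(-1/(C1 + k*z))/2 - log(2)/2


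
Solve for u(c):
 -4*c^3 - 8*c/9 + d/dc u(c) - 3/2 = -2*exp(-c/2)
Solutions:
 u(c) = C1 + c^4 + 4*c^2/9 + 3*c/2 + 4*exp(-c/2)


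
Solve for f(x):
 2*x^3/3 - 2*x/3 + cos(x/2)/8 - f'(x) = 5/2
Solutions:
 f(x) = C1 + x^4/6 - x^2/3 - 5*x/2 + sin(x/2)/4


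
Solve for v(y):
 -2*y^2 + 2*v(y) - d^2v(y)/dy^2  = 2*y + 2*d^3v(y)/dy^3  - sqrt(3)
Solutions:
 v(y) = C1*exp(-y*((6*sqrt(318) + 107)^(-1/3) + 2 + (6*sqrt(318) + 107)^(1/3))/12)*sin(sqrt(3)*y*(-(6*sqrt(318) + 107)^(1/3) + (6*sqrt(318) + 107)^(-1/3))/12) + C2*exp(-y*((6*sqrt(318) + 107)^(-1/3) + 2 + (6*sqrt(318) + 107)^(1/3))/12)*cos(sqrt(3)*y*(-(6*sqrt(318) + 107)^(1/3) + (6*sqrt(318) + 107)^(-1/3))/12) + C3*exp(y*(-1 + (6*sqrt(318) + 107)^(-1/3) + (6*sqrt(318) + 107)^(1/3))/6) + y^2 + y - sqrt(3)/2 + 1


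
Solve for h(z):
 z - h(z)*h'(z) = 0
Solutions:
 h(z) = -sqrt(C1 + z^2)
 h(z) = sqrt(C1 + z^2)


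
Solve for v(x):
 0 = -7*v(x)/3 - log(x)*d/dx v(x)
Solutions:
 v(x) = C1*exp(-7*li(x)/3)


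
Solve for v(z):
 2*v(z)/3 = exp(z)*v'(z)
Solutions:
 v(z) = C1*exp(-2*exp(-z)/3)


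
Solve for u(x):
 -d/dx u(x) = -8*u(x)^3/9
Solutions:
 u(x) = -3*sqrt(2)*sqrt(-1/(C1 + 8*x))/2
 u(x) = 3*sqrt(2)*sqrt(-1/(C1 + 8*x))/2


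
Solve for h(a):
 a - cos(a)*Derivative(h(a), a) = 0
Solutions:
 h(a) = C1 + Integral(a/cos(a), a)


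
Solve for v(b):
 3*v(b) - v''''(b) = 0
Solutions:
 v(b) = C1*exp(-3^(1/4)*b) + C2*exp(3^(1/4)*b) + C3*sin(3^(1/4)*b) + C4*cos(3^(1/4)*b)


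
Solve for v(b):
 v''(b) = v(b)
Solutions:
 v(b) = C1*exp(-b) + C2*exp(b)


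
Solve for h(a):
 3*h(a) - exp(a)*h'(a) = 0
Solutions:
 h(a) = C1*exp(-3*exp(-a))


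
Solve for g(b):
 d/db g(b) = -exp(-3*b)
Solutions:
 g(b) = C1 + exp(-3*b)/3


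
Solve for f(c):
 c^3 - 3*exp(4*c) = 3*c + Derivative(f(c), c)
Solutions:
 f(c) = C1 + c^4/4 - 3*c^2/2 - 3*exp(4*c)/4


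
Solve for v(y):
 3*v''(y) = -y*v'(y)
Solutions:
 v(y) = C1 + C2*erf(sqrt(6)*y/6)


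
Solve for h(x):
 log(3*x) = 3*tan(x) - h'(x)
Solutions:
 h(x) = C1 - x*log(x) - x*log(3) + x - 3*log(cos(x))


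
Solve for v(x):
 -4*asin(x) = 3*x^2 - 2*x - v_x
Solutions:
 v(x) = C1 + x^3 - x^2 + 4*x*asin(x) + 4*sqrt(1 - x^2)


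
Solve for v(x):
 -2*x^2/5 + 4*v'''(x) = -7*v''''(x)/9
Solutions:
 v(x) = C1 + C2*x + C3*x^2 + C4*exp(-36*x/7) + x^5/600 - 7*x^4/4320 + 49*x^3/38880


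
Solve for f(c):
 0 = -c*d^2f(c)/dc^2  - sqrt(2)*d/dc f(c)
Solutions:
 f(c) = C1 + C2*c^(1 - sqrt(2))


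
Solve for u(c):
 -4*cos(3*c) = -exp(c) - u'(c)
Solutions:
 u(c) = C1 - exp(c) + 4*sin(3*c)/3


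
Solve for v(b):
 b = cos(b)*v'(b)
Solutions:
 v(b) = C1 + Integral(b/cos(b), b)


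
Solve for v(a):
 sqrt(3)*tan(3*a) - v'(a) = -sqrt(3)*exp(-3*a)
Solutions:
 v(a) = C1 + sqrt(3)*log(tan(3*a)^2 + 1)/6 - sqrt(3)*exp(-3*a)/3


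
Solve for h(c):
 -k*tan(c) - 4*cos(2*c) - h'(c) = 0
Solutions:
 h(c) = C1 + k*log(cos(c)) - 2*sin(2*c)


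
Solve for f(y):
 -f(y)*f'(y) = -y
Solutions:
 f(y) = -sqrt(C1 + y^2)
 f(y) = sqrt(C1 + y^2)


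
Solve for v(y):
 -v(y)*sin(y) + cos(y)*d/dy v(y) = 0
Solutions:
 v(y) = C1/cos(y)


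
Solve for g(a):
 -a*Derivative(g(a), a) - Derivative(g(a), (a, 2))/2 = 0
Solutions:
 g(a) = C1 + C2*erf(a)


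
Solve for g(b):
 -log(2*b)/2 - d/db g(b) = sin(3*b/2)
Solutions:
 g(b) = C1 - b*log(b)/2 - b*log(2)/2 + b/2 + 2*cos(3*b/2)/3


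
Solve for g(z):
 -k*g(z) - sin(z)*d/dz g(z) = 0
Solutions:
 g(z) = C1*exp(k*(-log(cos(z) - 1) + log(cos(z) + 1))/2)


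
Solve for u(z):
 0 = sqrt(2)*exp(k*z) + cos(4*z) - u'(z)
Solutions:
 u(z) = C1 + sin(4*z)/4 + sqrt(2)*exp(k*z)/k


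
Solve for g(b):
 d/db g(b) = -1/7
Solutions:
 g(b) = C1 - b/7


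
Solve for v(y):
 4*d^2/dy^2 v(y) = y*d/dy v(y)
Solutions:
 v(y) = C1 + C2*erfi(sqrt(2)*y/4)


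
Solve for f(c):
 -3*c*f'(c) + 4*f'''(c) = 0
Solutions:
 f(c) = C1 + Integral(C2*airyai(6^(1/3)*c/2) + C3*airybi(6^(1/3)*c/2), c)


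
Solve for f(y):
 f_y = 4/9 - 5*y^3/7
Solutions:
 f(y) = C1 - 5*y^4/28 + 4*y/9


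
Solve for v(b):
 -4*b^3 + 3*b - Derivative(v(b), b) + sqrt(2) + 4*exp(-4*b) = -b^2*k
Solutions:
 v(b) = C1 - b^4 + b^3*k/3 + 3*b^2/2 + sqrt(2)*b - exp(-4*b)


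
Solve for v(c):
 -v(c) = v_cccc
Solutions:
 v(c) = (C1*sin(sqrt(2)*c/2) + C2*cos(sqrt(2)*c/2))*exp(-sqrt(2)*c/2) + (C3*sin(sqrt(2)*c/2) + C4*cos(sqrt(2)*c/2))*exp(sqrt(2)*c/2)


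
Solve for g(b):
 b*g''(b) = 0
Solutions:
 g(b) = C1 + C2*b


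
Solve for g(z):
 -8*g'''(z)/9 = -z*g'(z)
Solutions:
 g(z) = C1 + Integral(C2*airyai(3^(2/3)*z/2) + C3*airybi(3^(2/3)*z/2), z)


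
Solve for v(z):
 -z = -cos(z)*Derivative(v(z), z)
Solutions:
 v(z) = C1 + Integral(z/cos(z), z)


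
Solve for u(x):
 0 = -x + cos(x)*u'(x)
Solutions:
 u(x) = C1 + Integral(x/cos(x), x)


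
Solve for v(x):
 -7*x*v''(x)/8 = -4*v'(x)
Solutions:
 v(x) = C1 + C2*x^(39/7)


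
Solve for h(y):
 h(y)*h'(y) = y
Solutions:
 h(y) = -sqrt(C1 + y^2)
 h(y) = sqrt(C1 + y^2)


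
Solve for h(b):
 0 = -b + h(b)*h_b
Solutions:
 h(b) = -sqrt(C1 + b^2)
 h(b) = sqrt(C1 + b^2)


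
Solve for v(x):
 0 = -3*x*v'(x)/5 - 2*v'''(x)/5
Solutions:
 v(x) = C1 + Integral(C2*airyai(-2^(2/3)*3^(1/3)*x/2) + C3*airybi(-2^(2/3)*3^(1/3)*x/2), x)


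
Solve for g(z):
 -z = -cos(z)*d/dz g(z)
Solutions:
 g(z) = C1 + Integral(z/cos(z), z)


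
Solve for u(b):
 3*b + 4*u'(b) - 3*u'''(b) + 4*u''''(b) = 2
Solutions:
 u(b) = C1 + C2*exp(b*((8*sqrt(15) + 31)^(-1/3) + 2 + (8*sqrt(15) + 31)^(1/3))/8)*sin(sqrt(3)*b*(-(8*sqrt(15) + 31)^(1/3) + (8*sqrt(15) + 31)^(-1/3))/8) + C3*exp(b*((8*sqrt(15) + 31)^(-1/3) + 2 + (8*sqrt(15) + 31)^(1/3))/8)*cos(sqrt(3)*b*(-(8*sqrt(15) + 31)^(1/3) + (8*sqrt(15) + 31)^(-1/3))/8) + C4*exp(b*(-(8*sqrt(15) + 31)^(1/3) - 1/(8*sqrt(15) + 31)^(1/3) + 1)/4) - 3*b^2/8 + b/2


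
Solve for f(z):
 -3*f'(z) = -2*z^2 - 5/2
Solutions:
 f(z) = C1 + 2*z^3/9 + 5*z/6


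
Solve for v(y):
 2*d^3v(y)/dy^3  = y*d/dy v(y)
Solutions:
 v(y) = C1 + Integral(C2*airyai(2^(2/3)*y/2) + C3*airybi(2^(2/3)*y/2), y)


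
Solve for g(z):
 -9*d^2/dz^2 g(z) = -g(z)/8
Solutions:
 g(z) = C1*exp(-sqrt(2)*z/12) + C2*exp(sqrt(2)*z/12)


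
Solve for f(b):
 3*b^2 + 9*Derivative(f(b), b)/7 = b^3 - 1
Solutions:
 f(b) = C1 + 7*b^4/36 - 7*b^3/9 - 7*b/9


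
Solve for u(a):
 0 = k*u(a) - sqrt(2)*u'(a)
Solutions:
 u(a) = C1*exp(sqrt(2)*a*k/2)


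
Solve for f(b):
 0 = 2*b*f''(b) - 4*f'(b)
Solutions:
 f(b) = C1 + C2*b^3


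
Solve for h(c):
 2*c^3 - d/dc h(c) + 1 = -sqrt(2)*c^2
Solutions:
 h(c) = C1 + c^4/2 + sqrt(2)*c^3/3 + c


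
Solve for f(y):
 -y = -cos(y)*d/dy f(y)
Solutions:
 f(y) = C1 + Integral(y/cos(y), y)


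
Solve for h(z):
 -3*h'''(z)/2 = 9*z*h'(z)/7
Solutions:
 h(z) = C1 + Integral(C2*airyai(-6^(1/3)*7^(2/3)*z/7) + C3*airybi(-6^(1/3)*7^(2/3)*z/7), z)


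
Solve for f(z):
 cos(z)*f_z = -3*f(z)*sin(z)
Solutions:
 f(z) = C1*cos(z)^3


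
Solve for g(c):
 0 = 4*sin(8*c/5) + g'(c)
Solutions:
 g(c) = C1 + 5*cos(8*c/5)/2


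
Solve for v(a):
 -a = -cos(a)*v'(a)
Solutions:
 v(a) = C1 + Integral(a/cos(a), a)


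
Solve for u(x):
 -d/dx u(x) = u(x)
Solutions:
 u(x) = C1*exp(-x)


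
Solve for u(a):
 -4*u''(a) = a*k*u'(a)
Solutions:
 u(a) = Piecewise((-sqrt(2)*sqrt(pi)*C1*erf(sqrt(2)*a*sqrt(k)/4)/sqrt(k) - C2, (k > 0) | (k < 0)), (-C1*a - C2, True))


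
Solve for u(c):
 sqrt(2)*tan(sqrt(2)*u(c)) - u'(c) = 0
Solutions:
 u(c) = sqrt(2)*(pi - asin(C1*exp(2*c)))/2
 u(c) = sqrt(2)*asin(C1*exp(2*c))/2


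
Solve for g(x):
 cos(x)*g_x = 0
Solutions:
 g(x) = C1


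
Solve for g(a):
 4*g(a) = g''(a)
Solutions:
 g(a) = C1*exp(-2*a) + C2*exp(2*a)


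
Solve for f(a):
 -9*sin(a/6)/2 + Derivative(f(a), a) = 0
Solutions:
 f(a) = C1 - 27*cos(a/6)


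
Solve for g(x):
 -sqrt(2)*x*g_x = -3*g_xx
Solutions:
 g(x) = C1 + C2*erfi(2^(3/4)*sqrt(3)*x/6)


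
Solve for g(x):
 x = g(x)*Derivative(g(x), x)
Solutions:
 g(x) = -sqrt(C1 + x^2)
 g(x) = sqrt(C1 + x^2)


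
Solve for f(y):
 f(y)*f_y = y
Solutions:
 f(y) = -sqrt(C1 + y^2)
 f(y) = sqrt(C1 + y^2)


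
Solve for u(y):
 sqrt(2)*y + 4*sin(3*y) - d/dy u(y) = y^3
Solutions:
 u(y) = C1 - y^4/4 + sqrt(2)*y^2/2 - 4*cos(3*y)/3


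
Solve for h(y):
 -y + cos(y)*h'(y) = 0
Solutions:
 h(y) = C1 + Integral(y/cos(y), y)


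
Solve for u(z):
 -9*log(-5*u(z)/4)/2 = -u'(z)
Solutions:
 -2*Integral(1/(log(-_y) - 2*log(2) + log(5)), (_y, u(z)))/9 = C1 - z


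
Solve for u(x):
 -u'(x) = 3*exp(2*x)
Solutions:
 u(x) = C1 - 3*exp(2*x)/2


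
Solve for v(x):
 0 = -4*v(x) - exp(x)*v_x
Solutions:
 v(x) = C1*exp(4*exp(-x))


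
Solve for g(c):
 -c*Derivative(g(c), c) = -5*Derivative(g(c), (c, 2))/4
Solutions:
 g(c) = C1 + C2*erfi(sqrt(10)*c/5)


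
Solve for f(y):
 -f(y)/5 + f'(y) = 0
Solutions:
 f(y) = C1*exp(y/5)


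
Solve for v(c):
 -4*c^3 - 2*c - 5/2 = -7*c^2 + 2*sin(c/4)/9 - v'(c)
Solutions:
 v(c) = C1 + c^4 - 7*c^3/3 + c^2 + 5*c/2 - 8*cos(c/4)/9


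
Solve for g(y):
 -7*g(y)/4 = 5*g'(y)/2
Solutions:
 g(y) = C1*exp(-7*y/10)


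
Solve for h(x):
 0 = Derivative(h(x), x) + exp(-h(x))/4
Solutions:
 h(x) = log(C1 - x/4)


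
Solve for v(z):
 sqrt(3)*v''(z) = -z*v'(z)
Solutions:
 v(z) = C1 + C2*erf(sqrt(2)*3^(3/4)*z/6)


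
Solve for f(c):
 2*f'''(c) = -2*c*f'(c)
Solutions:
 f(c) = C1 + Integral(C2*airyai(-c) + C3*airybi(-c), c)


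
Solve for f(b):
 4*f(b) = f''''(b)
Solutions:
 f(b) = C1*exp(-sqrt(2)*b) + C2*exp(sqrt(2)*b) + C3*sin(sqrt(2)*b) + C4*cos(sqrt(2)*b)


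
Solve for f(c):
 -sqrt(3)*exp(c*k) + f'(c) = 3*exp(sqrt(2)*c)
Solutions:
 f(c) = C1 + 3*sqrt(2)*exp(sqrt(2)*c)/2 + sqrt(3)*exp(c*k)/k


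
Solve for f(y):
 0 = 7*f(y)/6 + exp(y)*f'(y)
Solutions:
 f(y) = C1*exp(7*exp(-y)/6)


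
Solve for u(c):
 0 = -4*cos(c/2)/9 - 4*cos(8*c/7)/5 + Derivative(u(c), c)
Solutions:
 u(c) = C1 + 8*sin(c/2)/9 + 7*sin(8*c/7)/10


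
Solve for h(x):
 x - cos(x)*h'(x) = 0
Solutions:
 h(x) = C1 + Integral(x/cos(x), x)


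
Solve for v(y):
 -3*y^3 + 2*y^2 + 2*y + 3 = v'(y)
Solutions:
 v(y) = C1 - 3*y^4/4 + 2*y^3/3 + y^2 + 3*y


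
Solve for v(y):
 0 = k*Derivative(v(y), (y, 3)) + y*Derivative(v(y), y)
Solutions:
 v(y) = C1 + Integral(C2*airyai(y*(-1/k)^(1/3)) + C3*airybi(y*(-1/k)^(1/3)), y)


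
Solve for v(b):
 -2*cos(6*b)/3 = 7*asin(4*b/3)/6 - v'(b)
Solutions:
 v(b) = C1 + 7*b*asin(4*b/3)/6 + 7*sqrt(9 - 16*b^2)/24 + sin(6*b)/9


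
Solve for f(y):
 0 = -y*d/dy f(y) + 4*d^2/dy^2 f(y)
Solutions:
 f(y) = C1 + C2*erfi(sqrt(2)*y/4)


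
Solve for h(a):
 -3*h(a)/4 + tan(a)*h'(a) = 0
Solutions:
 h(a) = C1*sin(a)^(3/4)


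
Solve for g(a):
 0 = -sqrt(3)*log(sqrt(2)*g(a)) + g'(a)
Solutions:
 -2*sqrt(3)*Integral(1/(2*log(_y) + log(2)), (_y, g(a)))/3 = C1 - a


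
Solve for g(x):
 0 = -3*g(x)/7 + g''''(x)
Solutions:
 g(x) = C1*exp(-3^(1/4)*7^(3/4)*x/7) + C2*exp(3^(1/4)*7^(3/4)*x/7) + C3*sin(3^(1/4)*7^(3/4)*x/7) + C4*cos(3^(1/4)*7^(3/4)*x/7)


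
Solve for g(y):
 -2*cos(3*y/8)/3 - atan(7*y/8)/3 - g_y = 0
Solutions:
 g(y) = C1 - y*atan(7*y/8)/3 + 4*log(49*y^2 + 64)/21 - 16*sin(3*y/8)/9


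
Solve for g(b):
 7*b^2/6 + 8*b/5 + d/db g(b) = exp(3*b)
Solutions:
 g(b) = C1 - 7*b^3/18 - 4*b^2/5 + exp(3*b)/3


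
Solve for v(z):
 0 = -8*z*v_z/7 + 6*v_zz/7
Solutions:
 v(z) = C1 + C2*erfi(sqrt(6)*z/3)


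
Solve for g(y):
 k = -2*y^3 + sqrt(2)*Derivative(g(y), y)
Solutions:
 g(y) = C1 + sqrt(2)*k*y/2 + sqrt(2)*y^4/4


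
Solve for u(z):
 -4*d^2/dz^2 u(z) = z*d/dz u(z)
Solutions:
 u(z) = C1 + C2*erf(sqrt(2)*z/4)


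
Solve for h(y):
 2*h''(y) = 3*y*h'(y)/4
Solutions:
 h(y) = C1 + C2*erfi(sqrt(3)*y/4)


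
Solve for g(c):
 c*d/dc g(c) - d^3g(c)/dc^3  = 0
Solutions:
 g(c) = C1 + Integral(C2*airyai(c) + C3*airybi(c), c)


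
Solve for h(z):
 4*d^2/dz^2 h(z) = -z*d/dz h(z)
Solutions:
 h(z) = C1 + C2*erf(sqrt(2)*z/4)


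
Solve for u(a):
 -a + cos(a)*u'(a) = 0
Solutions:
 u(a) = C1 + Integral(a/cos(a), a)


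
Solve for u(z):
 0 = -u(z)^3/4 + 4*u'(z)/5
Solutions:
 u(z) = -2*sqrt(2)*sqrt(-1/(C1 + 5*z))
 u(z) = 2*sqrt(2)*sqrt(-1/(C1 + 5*z))


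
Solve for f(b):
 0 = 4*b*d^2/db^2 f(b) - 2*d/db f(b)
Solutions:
 f(b) = C1 + C2*b^(3/2)


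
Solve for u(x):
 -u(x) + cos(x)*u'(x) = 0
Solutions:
 u(x) = C1*sqrt(sin(x) + 1)/sqrt(sin(x) - 1)


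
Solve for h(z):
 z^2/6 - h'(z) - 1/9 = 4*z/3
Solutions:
 h(z) = C1 + z^3/18 - 2*z^2/3 - z/9


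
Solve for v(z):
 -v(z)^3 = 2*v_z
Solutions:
 v(z) = -sqrt(-1/(C1 - z))
 v(z) = sqrt(-1/(C1 - z))


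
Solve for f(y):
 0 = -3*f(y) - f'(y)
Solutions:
 f(y) = C1*exp(-3*y)


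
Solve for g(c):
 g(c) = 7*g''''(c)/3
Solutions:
 g(c) = C1*exp(-3^(1/4)*7^(3/4)*c/7) + C2*exp(3^(1/4)*7^(3/4)*c/7) + C3*sin(3^(1/4)*7^(3/4)*c/7) + C4*cos(3^(1/4)*7^(3/4)*c/7)


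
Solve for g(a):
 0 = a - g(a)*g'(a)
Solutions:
 g(a) = -sqrt(C1 + a^2)
 g(a) = sqrt(C1 + a^2)


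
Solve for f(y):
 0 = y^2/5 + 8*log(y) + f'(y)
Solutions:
 f(y) = C1 - y^3/15 - 8*y*log(y) + 8*y


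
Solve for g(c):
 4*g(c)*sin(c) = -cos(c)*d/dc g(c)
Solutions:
 g(c) = C1*cos(c)^4


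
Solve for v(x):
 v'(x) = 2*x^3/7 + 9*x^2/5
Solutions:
 v(x) = C1 + x^4/14 + 3*x^3/5


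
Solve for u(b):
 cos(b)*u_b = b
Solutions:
 u(b) = C1 + Integral(b/cos(b), b)


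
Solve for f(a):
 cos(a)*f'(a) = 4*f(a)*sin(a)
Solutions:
 f(a) = C1/cos(a)^4


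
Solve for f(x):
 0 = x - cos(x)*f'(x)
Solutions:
 f(x) = C1 + Integral(x/cos(x), x)


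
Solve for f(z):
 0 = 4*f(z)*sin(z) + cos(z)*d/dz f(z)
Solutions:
 f(z) = C1*cos(z)^4


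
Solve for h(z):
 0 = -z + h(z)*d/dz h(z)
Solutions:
 h(z) = -sqrt(C1 + z^2)
 h(z) = sqrt(C1 + z^2)


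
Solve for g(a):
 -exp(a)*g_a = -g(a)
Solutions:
 g(a) = C1*exp(-exp(-a))


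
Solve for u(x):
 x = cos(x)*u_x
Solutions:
 u(x) = C1 + Integral(x/cos(x), x)
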